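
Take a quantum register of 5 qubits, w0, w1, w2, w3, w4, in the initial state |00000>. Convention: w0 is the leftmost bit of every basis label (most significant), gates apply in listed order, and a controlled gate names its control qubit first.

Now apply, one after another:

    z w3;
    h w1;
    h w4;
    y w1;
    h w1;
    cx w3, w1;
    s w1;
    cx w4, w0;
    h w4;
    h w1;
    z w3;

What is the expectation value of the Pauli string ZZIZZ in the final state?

The expectation value of ZZIZZ is 0.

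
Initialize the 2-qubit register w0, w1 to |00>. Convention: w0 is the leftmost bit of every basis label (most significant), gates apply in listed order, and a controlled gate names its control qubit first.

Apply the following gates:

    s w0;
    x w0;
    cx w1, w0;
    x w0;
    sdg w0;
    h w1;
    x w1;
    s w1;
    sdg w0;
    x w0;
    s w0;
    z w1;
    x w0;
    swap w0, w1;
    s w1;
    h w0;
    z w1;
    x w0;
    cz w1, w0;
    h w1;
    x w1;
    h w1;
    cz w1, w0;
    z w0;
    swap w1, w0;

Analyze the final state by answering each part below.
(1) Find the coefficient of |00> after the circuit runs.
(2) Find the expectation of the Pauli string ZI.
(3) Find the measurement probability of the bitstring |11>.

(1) The amplitude on |00> is -1/2 + I/2.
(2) The expectation value of ZI is 1.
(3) A full measurement returns |11> with probability 0.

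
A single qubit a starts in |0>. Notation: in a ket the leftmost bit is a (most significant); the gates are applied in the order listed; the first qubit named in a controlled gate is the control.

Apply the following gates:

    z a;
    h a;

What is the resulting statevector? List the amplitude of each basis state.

The resulting statevector has amplitude sqrt(2)/2 on |0>, sqrt(2)/2 on |1>.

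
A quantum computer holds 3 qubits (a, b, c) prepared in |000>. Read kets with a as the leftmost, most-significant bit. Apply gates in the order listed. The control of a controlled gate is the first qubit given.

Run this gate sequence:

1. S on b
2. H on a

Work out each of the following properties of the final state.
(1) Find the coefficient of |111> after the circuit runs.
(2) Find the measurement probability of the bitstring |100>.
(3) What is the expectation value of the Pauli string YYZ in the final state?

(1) The amplitude on |111> is 0.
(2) A full measurement returns |100> with probability 1/2.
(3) In the final state, YYZ has expectation 0.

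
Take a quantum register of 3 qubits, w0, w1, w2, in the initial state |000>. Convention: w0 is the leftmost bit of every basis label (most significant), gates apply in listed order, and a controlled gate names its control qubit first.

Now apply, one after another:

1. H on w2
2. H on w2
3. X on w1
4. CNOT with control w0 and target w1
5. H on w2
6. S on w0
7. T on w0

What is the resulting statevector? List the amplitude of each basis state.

The resulting statevector has amplitude sqrt(2)/2 on |010>, sqrt(2)/2 on |011>, and 0 on every other basis state. Key observation: the block from step 1 through step 2 cancels to the identity and can be dropped.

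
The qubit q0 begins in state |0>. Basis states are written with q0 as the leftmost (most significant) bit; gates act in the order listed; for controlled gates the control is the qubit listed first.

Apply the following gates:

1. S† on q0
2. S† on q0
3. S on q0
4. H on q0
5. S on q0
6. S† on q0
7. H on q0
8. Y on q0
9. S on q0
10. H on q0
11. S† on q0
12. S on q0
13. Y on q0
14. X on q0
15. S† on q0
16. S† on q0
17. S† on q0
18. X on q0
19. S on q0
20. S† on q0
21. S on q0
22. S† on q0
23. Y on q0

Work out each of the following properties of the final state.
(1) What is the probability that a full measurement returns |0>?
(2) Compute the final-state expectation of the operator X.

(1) A full measurement returns |0> with probability 1/2.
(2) In the final state, X has expectation 0.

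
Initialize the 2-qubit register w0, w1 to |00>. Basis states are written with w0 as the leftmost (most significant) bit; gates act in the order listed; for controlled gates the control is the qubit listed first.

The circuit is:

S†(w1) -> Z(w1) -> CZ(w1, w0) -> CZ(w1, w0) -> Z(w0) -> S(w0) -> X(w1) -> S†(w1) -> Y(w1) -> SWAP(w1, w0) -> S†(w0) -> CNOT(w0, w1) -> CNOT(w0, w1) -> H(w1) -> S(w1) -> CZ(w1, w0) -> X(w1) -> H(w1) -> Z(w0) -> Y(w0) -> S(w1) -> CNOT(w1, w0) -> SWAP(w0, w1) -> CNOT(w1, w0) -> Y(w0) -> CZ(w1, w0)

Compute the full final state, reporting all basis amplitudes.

After the circuit, the state carries amplitude 1/2 + I/2 on |00>, -1/2 - I/2 on |01>, 0 on |10>, 0 on |11>. Key observation: the block from step 12 through step 13 cancels to the identity and can be dropped.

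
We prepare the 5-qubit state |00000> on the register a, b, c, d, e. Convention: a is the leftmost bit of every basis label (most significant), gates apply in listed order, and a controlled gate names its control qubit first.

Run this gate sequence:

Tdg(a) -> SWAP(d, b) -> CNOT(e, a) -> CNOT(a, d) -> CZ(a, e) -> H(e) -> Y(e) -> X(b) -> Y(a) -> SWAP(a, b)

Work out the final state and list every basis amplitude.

The resulting statevector has amplitude sqrt(2)/2 on |11000>, -sqrt(2)/2 on |11001>, and 0 on every other basis state.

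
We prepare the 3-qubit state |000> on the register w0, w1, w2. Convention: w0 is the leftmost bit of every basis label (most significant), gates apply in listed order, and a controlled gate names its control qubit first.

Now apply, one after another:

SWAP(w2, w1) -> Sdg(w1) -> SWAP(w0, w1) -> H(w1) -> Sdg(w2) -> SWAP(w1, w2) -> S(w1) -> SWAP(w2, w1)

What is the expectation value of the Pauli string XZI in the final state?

The expectation value of XZI is 0.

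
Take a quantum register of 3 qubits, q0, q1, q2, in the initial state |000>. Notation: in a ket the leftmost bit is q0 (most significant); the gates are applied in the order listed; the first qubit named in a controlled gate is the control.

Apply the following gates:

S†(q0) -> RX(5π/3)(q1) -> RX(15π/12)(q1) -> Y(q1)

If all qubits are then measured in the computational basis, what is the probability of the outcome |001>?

The probability of measuring |001> is 0.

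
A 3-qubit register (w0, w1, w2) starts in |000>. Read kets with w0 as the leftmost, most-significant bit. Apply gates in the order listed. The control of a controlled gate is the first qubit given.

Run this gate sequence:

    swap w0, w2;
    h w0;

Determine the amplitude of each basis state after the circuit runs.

The resulting statevector has amplitude sqrt(2)/2 on |000>, sqrt(2)/2 on |100>, and 0 on every other basis state.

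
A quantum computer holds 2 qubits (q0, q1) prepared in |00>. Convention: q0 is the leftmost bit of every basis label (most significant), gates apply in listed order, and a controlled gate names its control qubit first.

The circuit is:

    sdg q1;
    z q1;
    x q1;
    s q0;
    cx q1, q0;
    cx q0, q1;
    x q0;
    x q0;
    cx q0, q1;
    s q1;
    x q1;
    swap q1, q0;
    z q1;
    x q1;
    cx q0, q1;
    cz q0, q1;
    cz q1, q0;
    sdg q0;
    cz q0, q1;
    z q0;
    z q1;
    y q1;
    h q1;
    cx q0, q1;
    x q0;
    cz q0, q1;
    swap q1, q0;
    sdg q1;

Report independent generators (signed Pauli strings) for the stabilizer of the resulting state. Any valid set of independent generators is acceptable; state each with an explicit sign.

The stabilizer group can be generated by +XI, -IZ, among other valid generating sets. Key observation: gates 6-9 undo each other exactly, leaving only the rest of the circuit to track.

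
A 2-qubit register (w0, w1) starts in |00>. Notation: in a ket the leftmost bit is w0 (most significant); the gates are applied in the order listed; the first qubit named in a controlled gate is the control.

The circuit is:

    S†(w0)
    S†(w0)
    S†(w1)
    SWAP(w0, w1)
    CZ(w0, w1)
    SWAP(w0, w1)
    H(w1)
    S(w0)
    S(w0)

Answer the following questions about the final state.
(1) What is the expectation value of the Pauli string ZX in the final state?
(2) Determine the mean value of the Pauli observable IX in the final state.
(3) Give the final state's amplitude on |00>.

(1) In the final state, ZX has expectation 1.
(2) The observable IX averages to 1.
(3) The amplitude on |00> is sqrt(2)/2.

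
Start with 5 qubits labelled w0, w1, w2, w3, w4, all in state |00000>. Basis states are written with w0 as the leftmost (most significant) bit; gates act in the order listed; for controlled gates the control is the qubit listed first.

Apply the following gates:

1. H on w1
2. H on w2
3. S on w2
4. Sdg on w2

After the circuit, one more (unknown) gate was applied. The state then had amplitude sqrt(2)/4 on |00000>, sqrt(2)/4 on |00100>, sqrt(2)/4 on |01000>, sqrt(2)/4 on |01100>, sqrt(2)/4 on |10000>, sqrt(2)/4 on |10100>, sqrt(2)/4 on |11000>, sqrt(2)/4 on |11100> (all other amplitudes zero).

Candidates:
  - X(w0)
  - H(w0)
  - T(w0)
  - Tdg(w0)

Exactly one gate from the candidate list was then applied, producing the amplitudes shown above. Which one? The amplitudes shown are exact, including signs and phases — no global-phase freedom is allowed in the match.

The applied gate was H(w0). Key observation: gates 3-4 undo each other exactly, leaving only the rest of the circuit to track.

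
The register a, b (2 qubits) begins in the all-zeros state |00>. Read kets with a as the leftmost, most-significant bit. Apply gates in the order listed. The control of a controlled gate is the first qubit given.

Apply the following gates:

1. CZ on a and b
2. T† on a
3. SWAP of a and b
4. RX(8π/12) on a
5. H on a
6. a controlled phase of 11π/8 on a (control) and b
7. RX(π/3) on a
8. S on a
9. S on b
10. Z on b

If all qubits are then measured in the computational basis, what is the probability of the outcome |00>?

Outcome |00> occurs with probability 7/8.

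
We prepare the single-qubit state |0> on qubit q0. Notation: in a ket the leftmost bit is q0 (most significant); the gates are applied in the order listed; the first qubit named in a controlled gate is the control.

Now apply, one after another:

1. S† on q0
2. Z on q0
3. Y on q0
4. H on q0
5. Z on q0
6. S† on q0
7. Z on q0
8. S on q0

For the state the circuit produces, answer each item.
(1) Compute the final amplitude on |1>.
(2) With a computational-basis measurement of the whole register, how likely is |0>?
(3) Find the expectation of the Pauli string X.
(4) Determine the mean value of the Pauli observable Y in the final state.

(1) |1> carries amplitude -sqrt(2)*I/2 in the final state.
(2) A full measurement returns |0> with probability 1/2.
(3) The expectation value of X is -1.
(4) The expectation value of Y is 0.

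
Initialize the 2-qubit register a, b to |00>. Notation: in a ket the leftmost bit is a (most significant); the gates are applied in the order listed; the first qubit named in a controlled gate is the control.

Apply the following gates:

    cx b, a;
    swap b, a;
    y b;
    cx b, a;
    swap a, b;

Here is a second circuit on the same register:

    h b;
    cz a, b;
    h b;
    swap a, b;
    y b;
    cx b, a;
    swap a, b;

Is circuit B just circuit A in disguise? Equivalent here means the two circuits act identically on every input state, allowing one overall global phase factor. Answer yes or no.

No, they are not equivalent — no single phase factor reconciles the two unitaries.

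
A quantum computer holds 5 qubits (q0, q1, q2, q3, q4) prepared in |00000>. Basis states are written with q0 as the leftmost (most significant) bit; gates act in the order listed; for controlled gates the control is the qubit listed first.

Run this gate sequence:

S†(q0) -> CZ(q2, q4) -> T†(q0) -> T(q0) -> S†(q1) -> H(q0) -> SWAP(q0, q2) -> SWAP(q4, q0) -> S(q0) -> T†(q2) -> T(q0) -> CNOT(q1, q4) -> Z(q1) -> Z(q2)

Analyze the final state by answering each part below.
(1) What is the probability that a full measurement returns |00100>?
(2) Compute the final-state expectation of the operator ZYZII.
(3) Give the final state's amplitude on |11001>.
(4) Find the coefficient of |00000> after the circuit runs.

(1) The probability of measuring |00100> is 1/2.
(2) In the final state, ZYZII has expectation 0.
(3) The final state's coefficient on |11001> equals 0.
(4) The final state's coefficient on |00000> equals sqrt(2)/2.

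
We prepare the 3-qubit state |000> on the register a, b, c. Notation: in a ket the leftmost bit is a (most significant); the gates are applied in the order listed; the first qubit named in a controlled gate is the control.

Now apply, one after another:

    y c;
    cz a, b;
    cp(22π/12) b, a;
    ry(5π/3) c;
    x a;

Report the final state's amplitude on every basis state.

The resulting statevector has amplitude -I/2 on |100>, -sqrt(3)*I/2 on |101>, and 0 on every other basis state.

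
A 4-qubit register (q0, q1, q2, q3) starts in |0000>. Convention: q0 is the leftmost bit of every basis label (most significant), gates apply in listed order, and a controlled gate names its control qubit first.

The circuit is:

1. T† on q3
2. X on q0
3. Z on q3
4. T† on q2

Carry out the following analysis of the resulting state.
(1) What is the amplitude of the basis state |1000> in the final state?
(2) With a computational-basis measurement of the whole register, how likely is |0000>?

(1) The final state's coefficient on |1000> equals 1.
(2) Outcome |0000> occurs with probability 0.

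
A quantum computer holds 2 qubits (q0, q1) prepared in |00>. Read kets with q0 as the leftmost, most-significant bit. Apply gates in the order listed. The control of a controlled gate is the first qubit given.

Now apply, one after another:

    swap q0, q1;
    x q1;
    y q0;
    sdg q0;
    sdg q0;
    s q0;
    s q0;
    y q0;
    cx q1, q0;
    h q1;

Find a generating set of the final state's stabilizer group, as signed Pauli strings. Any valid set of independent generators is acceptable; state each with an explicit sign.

The final state is stabilized by the group generated by -IX, -ZI; other independent generating sets are equally valid.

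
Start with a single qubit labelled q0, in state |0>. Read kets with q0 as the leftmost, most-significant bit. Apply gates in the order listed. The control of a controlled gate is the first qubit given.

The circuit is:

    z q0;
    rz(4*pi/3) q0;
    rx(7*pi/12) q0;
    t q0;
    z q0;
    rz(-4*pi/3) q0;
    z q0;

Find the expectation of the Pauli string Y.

The expectation value of Y is sqrt(3)/4 + 1/2.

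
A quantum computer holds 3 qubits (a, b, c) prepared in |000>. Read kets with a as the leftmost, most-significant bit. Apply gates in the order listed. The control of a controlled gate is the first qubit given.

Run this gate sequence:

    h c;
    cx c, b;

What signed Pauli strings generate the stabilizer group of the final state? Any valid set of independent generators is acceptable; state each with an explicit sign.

One valid set of independent stabilizer generators is +IXX, +ZII, +IZZ (any independent generating set of the same group is equally correct).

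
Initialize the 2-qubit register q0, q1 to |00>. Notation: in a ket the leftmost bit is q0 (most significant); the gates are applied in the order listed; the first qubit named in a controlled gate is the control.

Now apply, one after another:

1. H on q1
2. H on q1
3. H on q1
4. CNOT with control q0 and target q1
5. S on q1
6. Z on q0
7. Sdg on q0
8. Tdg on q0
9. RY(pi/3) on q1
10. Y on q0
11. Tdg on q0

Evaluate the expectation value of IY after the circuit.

In the final state, IY has expectation 1. Key observation: steps 2-3 multiply out to the identity, so the circuit reduces to the remaining gates.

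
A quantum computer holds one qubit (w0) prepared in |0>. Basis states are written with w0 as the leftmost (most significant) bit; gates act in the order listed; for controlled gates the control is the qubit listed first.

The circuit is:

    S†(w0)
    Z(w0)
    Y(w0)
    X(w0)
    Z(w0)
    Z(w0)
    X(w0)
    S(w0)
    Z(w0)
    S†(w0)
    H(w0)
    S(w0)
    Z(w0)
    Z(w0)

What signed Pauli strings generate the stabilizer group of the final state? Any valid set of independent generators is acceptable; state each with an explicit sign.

The stabilizer group can be generated by -Y, among other valid generating sets.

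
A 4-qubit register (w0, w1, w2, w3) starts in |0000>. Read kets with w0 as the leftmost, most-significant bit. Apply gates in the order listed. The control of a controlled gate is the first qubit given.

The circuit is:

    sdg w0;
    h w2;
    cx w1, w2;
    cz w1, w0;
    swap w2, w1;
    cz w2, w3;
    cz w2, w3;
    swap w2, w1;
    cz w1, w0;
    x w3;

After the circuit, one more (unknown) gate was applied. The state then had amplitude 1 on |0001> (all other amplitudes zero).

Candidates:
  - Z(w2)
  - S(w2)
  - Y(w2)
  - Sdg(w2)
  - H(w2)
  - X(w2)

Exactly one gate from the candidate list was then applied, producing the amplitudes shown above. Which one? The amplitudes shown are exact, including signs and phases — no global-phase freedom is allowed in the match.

It was H(w2) that produced the state shown. Key observation: gates 4-9 undo each other exactly, leaving only the rest of the circuit to track.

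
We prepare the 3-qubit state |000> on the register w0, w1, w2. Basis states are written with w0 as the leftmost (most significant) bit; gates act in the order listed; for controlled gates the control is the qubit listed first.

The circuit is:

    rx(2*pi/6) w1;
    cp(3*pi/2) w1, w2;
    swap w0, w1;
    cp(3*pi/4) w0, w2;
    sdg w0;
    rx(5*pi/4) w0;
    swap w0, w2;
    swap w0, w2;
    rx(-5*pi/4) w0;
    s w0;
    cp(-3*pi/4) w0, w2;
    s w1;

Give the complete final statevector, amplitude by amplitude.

The final amplitudes are sqrt(3)/2 on |000>, -I/2 on |100>, and 0 on every other basis state. Key observation: gates 4-11 undo each other exactly, leaving only the rest of the circuit to track.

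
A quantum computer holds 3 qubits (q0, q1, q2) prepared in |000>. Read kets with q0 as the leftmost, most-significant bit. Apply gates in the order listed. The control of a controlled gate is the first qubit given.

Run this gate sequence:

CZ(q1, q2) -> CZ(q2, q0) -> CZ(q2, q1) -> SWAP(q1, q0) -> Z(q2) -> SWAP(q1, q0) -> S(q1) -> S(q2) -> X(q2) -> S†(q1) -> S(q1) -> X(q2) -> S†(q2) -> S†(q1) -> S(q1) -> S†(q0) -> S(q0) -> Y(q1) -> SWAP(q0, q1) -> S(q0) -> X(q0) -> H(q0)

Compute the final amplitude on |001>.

The final state's coefficient on |001> equals 0. Key observation: steps 7-14 multiply out to the identity, so the circuit reduces to the remaining gates.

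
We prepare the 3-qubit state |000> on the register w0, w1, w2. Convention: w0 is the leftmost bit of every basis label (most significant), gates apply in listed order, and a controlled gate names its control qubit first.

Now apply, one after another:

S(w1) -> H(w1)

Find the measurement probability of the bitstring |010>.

A full measurement returns |010> with probability 1/2.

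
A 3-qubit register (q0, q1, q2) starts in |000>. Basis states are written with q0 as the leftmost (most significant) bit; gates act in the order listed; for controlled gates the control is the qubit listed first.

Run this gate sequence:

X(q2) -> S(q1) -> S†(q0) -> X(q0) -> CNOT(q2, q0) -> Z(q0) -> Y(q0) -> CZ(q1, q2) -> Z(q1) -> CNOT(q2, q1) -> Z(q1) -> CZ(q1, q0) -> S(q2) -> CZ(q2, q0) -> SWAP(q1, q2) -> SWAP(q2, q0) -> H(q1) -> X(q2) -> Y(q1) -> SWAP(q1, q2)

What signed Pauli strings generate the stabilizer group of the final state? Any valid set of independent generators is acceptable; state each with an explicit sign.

The stabilizer group can be generated by +IIX, -ZII, +IZI, among other valid generating sets.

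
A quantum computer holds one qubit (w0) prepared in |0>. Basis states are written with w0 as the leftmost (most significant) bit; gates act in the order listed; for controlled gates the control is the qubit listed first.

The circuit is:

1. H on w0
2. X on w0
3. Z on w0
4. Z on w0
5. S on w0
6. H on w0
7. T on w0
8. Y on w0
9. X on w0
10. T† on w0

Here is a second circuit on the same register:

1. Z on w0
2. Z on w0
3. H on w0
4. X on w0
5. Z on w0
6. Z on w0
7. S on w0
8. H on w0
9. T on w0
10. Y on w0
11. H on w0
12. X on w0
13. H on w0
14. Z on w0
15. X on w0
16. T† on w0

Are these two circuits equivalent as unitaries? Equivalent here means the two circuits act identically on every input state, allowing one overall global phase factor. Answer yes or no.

Yes, they are equivalent — the unitaries differ by at most a global phase.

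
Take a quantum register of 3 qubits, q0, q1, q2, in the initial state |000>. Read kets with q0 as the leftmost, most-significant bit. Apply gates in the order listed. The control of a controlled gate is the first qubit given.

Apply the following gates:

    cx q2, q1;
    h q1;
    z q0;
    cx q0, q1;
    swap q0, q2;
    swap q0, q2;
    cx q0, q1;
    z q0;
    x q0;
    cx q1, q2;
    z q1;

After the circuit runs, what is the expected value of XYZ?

The observable XYZ averages to 0. Key observation: gates 3-8 undo each other exactly, leaving only the rest of the circuit to track.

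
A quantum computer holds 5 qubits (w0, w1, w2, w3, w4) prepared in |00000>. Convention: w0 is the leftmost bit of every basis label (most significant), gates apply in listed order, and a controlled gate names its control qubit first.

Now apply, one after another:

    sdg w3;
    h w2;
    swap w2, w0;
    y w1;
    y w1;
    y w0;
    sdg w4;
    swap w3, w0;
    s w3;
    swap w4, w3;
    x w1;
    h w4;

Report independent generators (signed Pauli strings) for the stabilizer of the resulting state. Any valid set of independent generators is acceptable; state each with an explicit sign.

The final state is stabilized by the group generated by +IIIIY, +ZIIII, -IZIII, +IIZII, +IIIZI; other independent generating sets are equally valid.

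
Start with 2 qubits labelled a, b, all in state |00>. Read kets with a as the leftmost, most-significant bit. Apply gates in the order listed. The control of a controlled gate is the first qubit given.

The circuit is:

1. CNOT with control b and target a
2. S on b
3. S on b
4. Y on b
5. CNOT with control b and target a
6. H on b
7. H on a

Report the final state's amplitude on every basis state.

After the circuit, the state carries amplitude I/2 on |00>, -I/2 on |01>, -I/2 on |10>, I/2 on |11>.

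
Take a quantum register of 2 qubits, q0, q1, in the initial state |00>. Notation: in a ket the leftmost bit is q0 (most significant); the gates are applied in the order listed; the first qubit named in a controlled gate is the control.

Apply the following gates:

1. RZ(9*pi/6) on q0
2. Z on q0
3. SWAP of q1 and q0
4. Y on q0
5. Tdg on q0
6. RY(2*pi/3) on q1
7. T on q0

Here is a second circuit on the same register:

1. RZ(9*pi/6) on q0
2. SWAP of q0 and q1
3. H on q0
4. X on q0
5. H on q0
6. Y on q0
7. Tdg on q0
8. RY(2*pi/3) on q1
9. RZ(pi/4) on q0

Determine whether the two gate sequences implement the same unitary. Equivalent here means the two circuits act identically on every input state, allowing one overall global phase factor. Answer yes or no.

No: there is an input state on which the two circuits produce genuinely different outputs (not merely differing by a phase).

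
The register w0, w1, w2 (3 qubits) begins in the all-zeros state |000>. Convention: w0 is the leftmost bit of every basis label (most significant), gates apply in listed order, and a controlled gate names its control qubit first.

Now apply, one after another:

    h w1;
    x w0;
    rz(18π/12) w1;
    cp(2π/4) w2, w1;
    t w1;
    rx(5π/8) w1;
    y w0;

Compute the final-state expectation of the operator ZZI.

In the final state, ZZI has expectation -sqrt(2*sqrt(2) + 4)/4.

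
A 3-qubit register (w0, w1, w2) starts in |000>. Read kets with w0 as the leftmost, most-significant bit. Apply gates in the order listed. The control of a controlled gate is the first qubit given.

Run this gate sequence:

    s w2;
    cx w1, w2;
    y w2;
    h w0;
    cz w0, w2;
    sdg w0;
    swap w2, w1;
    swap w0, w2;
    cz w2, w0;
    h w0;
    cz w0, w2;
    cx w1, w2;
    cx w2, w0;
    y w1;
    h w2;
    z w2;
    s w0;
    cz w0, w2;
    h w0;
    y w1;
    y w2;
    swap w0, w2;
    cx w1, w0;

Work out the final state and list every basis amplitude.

After the circuit, the state carries amplitude -1/2 - I/2 on |010>, 1/2 - I/2 on |110>, and 0 on every other basis state.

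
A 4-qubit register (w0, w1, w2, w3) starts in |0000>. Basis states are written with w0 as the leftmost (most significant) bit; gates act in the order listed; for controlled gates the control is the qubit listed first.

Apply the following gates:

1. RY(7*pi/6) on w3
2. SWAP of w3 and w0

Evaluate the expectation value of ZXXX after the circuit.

The expectation value of ZXXX is 0.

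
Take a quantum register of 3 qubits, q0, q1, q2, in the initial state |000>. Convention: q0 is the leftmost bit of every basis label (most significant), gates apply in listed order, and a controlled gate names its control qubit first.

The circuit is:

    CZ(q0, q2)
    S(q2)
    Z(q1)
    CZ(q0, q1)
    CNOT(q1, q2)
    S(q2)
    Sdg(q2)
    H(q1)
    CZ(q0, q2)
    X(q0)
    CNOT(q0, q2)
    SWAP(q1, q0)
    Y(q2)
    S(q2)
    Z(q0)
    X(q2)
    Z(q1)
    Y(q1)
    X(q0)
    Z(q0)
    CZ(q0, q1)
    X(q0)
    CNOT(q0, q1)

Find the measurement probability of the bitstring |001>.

A full measurement returns |001> with probability 1/2.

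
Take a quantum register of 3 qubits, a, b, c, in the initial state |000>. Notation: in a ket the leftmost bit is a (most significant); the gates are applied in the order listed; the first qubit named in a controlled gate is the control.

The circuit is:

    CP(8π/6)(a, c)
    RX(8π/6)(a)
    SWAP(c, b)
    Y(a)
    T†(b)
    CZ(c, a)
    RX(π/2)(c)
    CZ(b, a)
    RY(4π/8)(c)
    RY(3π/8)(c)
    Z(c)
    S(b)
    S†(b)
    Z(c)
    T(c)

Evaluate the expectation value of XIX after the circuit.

The expectation value of XIX is 0. Key observation: gates 11-14 undo each other exactly, leaving only the rest of the circuit to track.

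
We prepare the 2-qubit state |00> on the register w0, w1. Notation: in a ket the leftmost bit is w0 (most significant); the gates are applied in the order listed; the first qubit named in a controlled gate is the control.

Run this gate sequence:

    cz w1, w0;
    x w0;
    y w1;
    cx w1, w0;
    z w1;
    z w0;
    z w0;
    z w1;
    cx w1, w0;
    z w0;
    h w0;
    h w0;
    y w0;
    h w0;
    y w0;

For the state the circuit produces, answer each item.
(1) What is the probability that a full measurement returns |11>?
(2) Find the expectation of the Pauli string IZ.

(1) Outcome |11> occurs with probability 1/2. Key observation: gates 4-9 undo each other exactly, leaving only the rest of the circuit to track.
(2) In the final state, IZ has expectation -1.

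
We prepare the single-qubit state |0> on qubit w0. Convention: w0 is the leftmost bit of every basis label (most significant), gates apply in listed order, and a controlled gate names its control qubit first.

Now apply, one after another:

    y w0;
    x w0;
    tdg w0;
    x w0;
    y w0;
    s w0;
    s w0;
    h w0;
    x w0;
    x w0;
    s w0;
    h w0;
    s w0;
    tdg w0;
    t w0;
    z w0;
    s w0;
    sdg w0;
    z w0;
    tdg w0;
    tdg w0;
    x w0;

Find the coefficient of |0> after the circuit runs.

|0> carries amplitude 1/2 - I/2 in the final state. Key observation: steps 15-20 multiply out to the identity, so the circuit reduces to the remaining gates.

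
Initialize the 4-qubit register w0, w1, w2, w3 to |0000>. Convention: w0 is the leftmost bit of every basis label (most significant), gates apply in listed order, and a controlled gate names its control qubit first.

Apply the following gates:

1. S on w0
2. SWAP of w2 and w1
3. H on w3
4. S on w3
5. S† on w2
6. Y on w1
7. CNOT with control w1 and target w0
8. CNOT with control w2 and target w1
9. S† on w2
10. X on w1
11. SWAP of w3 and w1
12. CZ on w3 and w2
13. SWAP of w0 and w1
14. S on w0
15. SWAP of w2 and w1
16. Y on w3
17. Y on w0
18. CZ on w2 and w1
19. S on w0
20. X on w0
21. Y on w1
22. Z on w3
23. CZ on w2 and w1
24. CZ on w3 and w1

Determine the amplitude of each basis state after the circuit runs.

The final amplitudes are -sqrt(2)*I/2 on |0111>, -sqrt(2)/2 on |1111>, and 0 on every other basis state.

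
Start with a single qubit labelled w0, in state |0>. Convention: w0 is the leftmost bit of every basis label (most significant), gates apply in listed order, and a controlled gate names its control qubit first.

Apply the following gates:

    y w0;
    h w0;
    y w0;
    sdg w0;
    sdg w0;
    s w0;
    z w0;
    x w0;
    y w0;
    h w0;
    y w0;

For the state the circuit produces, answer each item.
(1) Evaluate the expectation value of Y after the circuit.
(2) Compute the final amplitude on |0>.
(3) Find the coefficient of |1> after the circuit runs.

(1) The observable Y averages to 1.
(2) The final state's coefficient on |0> equals 1/2 + I/2.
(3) The final state's coefficient on |1> equals -1/2 + I/2.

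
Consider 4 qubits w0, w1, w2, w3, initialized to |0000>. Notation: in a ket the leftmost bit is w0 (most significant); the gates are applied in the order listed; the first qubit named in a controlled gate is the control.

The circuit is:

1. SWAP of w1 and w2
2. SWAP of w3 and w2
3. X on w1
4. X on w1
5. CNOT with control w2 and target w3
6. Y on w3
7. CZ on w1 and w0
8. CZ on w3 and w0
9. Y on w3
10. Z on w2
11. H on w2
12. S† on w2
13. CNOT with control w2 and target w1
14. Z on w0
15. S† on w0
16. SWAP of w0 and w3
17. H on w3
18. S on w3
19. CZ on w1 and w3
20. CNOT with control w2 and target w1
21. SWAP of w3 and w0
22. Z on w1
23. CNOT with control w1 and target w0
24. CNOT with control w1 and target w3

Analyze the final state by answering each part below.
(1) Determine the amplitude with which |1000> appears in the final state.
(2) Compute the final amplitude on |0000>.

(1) The amplitude on |1000> is I/2.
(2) |0000> carries amplitude 1/2 in the final state.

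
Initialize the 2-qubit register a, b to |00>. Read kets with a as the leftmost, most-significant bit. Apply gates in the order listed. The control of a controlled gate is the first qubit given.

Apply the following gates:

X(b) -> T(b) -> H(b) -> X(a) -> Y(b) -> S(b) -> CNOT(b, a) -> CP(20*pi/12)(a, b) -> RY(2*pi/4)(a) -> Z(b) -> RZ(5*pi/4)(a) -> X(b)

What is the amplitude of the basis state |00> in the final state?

|00> carries amplitude -exp(5*I*pi/8)/2 in the final state.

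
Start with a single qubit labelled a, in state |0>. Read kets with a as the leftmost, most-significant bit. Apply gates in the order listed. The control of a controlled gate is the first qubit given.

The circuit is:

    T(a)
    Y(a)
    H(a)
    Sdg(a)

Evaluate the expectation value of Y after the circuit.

In the final state, Y has expectation 1.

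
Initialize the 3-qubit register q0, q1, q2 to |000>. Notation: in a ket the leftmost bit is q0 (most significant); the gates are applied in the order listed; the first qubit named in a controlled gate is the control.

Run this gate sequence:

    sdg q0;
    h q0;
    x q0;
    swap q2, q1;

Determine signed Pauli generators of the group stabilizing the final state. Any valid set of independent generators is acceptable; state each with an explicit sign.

One valid set of independent stabilizer generators is +XII, +IZI, +IIZ (any independent generating set of the same group is equally correct).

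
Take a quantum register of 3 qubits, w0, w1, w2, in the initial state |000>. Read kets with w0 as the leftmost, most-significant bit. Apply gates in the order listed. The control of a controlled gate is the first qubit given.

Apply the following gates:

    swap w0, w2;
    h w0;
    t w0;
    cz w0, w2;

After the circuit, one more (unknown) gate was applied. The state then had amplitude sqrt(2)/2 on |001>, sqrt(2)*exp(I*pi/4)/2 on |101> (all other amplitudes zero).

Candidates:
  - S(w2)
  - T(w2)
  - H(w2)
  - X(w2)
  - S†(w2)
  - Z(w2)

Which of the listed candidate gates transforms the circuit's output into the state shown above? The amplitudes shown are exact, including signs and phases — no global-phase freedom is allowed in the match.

The applied gate was X(w2).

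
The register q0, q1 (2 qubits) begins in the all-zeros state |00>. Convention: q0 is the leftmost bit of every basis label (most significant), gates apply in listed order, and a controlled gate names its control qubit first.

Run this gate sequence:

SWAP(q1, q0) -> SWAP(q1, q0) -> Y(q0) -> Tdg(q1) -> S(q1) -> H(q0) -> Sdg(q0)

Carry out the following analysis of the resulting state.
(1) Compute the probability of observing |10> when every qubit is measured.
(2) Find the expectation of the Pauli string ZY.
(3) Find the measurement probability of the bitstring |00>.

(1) Outcome |10> occurs with probability 1/2.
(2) The observable ZY averages to 0.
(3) Outcome |00> occurs with probability 1/2.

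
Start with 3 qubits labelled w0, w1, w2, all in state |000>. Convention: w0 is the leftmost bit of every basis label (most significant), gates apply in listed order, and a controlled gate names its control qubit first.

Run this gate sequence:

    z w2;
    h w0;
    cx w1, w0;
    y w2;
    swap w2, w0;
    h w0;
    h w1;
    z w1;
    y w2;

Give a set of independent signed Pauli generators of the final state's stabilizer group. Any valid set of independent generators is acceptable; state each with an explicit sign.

The stabilizer group can be generated by -XII, -IXI, -IIX, among other valid generating sets.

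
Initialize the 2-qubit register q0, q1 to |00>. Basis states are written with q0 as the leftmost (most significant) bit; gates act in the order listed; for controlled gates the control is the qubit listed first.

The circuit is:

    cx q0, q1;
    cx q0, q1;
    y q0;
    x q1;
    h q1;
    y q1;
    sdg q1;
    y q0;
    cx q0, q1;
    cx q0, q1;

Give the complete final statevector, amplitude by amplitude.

The resulting statevector has amplitude sqrt(2)*I/2 on |00>, sqrt(2)/2 on |01>, 0 on |10>, 0 on |11>.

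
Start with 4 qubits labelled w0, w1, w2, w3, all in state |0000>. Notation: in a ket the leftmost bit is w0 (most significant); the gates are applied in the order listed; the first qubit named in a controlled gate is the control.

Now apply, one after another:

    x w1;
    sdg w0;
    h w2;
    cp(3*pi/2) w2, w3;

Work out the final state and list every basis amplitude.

The final amplitudes are sqrt(2)/2 on |0100>, sqrt(2)/2 on |0110>, and 0 on every other basis state.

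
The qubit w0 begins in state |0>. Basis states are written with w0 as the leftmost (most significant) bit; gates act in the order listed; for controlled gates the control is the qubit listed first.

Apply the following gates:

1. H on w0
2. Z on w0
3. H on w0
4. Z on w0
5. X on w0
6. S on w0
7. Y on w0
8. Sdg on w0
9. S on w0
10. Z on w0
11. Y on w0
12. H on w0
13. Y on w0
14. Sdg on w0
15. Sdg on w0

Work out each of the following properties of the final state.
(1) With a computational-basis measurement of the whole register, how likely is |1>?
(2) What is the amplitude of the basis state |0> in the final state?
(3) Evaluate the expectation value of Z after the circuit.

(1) A full measurement returns |1> with probability 1/2.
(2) The final state's coefficient on |0> equals -sqrt(2)*I/2.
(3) The observable Z averages to 0.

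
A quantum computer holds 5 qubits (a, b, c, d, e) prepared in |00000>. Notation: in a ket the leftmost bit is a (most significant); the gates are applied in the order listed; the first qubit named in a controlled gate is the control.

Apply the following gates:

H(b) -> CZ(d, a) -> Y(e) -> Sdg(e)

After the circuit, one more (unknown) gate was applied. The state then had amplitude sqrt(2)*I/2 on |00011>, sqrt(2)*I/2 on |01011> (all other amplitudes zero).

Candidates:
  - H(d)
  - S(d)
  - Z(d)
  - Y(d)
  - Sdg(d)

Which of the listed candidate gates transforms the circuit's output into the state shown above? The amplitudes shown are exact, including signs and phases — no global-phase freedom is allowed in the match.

The unique candidate consistent with the amplitudes is Y(d).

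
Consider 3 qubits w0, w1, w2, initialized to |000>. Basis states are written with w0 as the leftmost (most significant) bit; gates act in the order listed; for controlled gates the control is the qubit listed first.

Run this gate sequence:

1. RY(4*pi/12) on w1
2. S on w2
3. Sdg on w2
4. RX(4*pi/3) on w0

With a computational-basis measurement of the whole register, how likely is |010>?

A full measurement returns |010> with probability 1/16. Key observation: steps 2-3 multiply out to the identity, so the circuit reduces to the remaining gates.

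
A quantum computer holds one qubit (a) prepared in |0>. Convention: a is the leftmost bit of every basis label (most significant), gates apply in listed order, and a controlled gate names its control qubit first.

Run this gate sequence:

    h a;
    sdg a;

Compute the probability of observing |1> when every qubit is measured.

A full measurement returns |1> with probability 1/2.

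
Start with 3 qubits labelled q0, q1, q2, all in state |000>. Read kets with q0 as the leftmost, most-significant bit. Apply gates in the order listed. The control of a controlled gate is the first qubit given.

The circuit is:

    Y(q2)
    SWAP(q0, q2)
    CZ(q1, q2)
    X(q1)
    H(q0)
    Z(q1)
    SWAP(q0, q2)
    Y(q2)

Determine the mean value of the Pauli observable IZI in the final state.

In the final state, IZI has expectation -1.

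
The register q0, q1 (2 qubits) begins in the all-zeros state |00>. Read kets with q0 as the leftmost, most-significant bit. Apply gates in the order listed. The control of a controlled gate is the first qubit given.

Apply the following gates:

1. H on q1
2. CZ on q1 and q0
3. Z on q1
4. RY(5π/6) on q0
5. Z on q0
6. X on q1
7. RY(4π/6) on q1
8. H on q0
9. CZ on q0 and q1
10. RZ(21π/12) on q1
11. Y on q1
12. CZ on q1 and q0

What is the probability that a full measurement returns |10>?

Outcome |10> occurs with probability 3/8 - 3*sqrt(3)/16.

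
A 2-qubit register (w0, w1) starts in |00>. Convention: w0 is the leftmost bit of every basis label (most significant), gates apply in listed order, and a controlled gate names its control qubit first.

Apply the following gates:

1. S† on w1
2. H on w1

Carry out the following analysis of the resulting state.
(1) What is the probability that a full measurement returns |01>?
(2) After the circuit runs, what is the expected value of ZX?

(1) The probability of measuring |01> is 1/2.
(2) In the final state, ZX has expectation 1.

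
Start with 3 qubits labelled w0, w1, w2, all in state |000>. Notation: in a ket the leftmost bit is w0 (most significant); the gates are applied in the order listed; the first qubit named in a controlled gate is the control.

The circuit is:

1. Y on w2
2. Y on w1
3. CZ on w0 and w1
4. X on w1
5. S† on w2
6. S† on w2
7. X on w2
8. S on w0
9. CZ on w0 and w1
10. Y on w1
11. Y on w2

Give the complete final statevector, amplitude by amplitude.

The resulting statevector has amplitude -1 on |011>, and 0 on every other basis state.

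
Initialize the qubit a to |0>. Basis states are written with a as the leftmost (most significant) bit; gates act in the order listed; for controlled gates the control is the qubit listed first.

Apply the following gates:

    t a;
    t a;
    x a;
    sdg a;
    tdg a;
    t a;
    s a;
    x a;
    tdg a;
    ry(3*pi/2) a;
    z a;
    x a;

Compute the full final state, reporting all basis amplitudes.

The resulting statevector has amplitude -sqrt(2)/2 on |0>, -sqrt(2)/2 on |1>. Key observation: the block from step 2 through step 9 cancels to the identity and can be dropped.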